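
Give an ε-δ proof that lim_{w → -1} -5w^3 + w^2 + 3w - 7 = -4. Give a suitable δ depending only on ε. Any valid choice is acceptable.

δ = min(1, ε/35)

Fix ε > 0. We want δ > 0 such that 0 < |w + 1| < δ implies |(-5w^3 + w^2 + 3w - 7) + 4| < ε.
(-5w^3 + w^2 + 3w - 7) + 4 = -5w^3 + w^2 + 3w - 3 = (w + 1)(-5w^2 + 6w - 3).
So |(-5w^3 + w^2 + 3w - 7) + 4| = |w + 1|·|-5w^2 + 6w - 3|.
Require δ ≤ 1. Then |w + 1| < 1 gives |w| < 2, and by the triangle inequality |-5w^2 + 6w - 3| ≤ 5·2^2 + 6·2 + 3 = 35.
Hence |(-5w^3 + w^2 + 3w - 7) + 4| ≤ 35|w + 1| < ε provided |w + 1| < ε/35.
Take δ = min(1, ε/35). Then 0 < |w + 1| < δ gives both |w + 1| < 1 and |w + 1| < ε/35, so |(-5w^3 + w^2 + 3w - 7) + 4| < ε.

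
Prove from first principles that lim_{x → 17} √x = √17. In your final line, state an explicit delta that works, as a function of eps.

Let eps > 0 be given. We want delta > 0 such that 0 < |x − 17| < delta implies |√x − √17| < eps.
Rationalise: √x − √17 = (x − 17)/(√x + √17), so |√x − √17| = |x − 17|/(√x + √17).
Restrict delta ≤ 17 so that |x − 17| < 17 forces x > 0, and then √x + √17 > √17.
Hence |√x − √17| < |x − 17|/√17, which is < eps once |x − 17| < √17·eps.
Take delta = min(17, √17·eps). If 0 < |x − 17| < delta then x > 0 and |√x − √17| < |x − 17|/√17 < eps.

delta = min(17, √17·eps)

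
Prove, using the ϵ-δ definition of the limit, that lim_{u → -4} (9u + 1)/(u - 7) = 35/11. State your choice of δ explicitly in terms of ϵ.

Fix ϵ > 0. We want δ > 0 with 0 < |u + 4| < δ ⇒ |(9u + 1)/(u - 7) − (35/11)| < ϵ.
Combining over a common denominator, (9u + 1)/(u - 7) − (35/11) = [(9u + 1)·(-11) − (-35)·(u - 7)] / [(-11)·(u - 7)] = -64(u + 4) / ((-11)(u - 7)).
So |(9u + 1)/(u - 7) − (35/11)| = 64|u + 4| / (11·|u − 7|).
Require δ ≤ 11/2, so |u − 7| ≥ |-11| − |u + 4| > 11 − 11/2 = 11/2.
Hence |(9u + 1)/(u - 7) − (35/11)| < 64|u + 4|/(11·(11/2)) = (128/121)|u + 4|, which is < ϵ once |u + 4| < (121/128)ϵ.
Take δ = min(11/2, (121/128)ϵ). Then 0 < |u + 4| < δ forces both bounds, so |(9u + 1)/(u - 7) − (35/11)| < ϵ.

δ = min(11/2, (121/128)ϵ)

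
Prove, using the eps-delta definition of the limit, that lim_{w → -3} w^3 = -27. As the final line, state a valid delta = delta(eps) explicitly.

Let eps > 0 be given. We seek delta > 0 with 0 < |w + 3| < delta ⇒ |w^3 + 27| < eps.
Factor: w^3 + 27 = (w + 3)(w^2 - 3w + 9), so |w^3 + 27| = |w + 3|·|w^2 - 3w + 9|.
Restrict delta ≤ 2. Then |w + 3| < 2 gives |w| < 5, so by the triangle inequality |w^2 - 3w + 9| ≤ 5^2 + 3·5 + 9 = 49.
Hence |w^3 + 27| ≤ 49|w + 3|, which is < eps once |w + 3| < eps/49.
Take delta = min(2, eps/49). If 0 < |w + 3| < delta then both bounds hold and |w^3 + 27| ≤ 49|w + 3| < 49·(eps/49) = eps.

delta = min(2, eps/49)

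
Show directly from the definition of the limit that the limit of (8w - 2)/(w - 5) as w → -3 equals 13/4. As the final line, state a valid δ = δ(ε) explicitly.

Suppose ε > 0. We want δ > 0 with 0 < |w + 3| < δ ⇒ |(8w - 2)/(w - 5) − (13/4)| < ε.
Combining over a common denominator, (8w - 2)/(w - 5) − (13/4) = [(8w - 2)·(-8) − (-26)·(w - 5)] / [(-8)·(w - 5)] = -38(w + 3) / ((-8)(w - 5)).
So |(8w - 2)/(w - 5) − (13/4)| = 38|w + 3| / (8·|w − 5|).
Restrict δ ≤ 4. Then |w + 3| < 4 gives |w − 5| = |(w + 3) + (-8)| ≥ 8 − 4 = 4.
Hence |(8w - 2)/(w - 5) − (13/4)| < 38|w + 3|/(8·4) = (19/16)|w + 3|, which is < ε once |w + 3| < (16/19)ε.
Take δ = min(4, (16/19)ε). Then 0 < |w + 3| < δ forces both bounds, so |(8w - 2)/(w - 5) − (13/4)| < ε.

δ = min(4, (16/19)ε)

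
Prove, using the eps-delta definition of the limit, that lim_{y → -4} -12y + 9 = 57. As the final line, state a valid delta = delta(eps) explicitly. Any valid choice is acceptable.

delta = eps/12

Fix eps > 0. We need delta > 0 so that 0 < |y + 4| < delta implies |(-12y + 9) − 57| < eps.
Since (-12y + 9) − 57 = -12(y + 4), we have |(-12y + 9) − 57| = 12|y + 4|.
So 12|y + 4| < eps exactly when |y + 4| < eps/12.
Take delta = eps/12. If 0 < |y + 4| < delta then |(-12y + 9) − 57| = 12|y + 4| < 12·(eps/12) = eps.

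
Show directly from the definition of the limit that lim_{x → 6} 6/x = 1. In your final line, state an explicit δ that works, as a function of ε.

Suppose ε > 0. We seek δ > 0 such that 0 < |x − 6| < δ implies |6/x − 1| < ε.
|6/x − 1| = 6·|6 − x|/(6·|x|) = 6|x − 6|/(6|x|).
Restrict δ ≤ 3. Then |x − 6| < 3 gives |x| > 3, so 6|x| > 18.
Then |6/x − 1| < 6|x − 6|/18, which is < ε when |x − 6| < 3ε.
Take δ = min(3, 3ε). Then 0 < |x − 6| < δ gives both |x − 6| < 3 and |x − 6| < 3ε, so |6/x − 1| < ε.

δ = min(3, 3ε)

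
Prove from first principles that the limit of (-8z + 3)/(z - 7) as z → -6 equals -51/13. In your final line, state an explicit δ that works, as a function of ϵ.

Suppose ϵ > 0. We want δ > 0 with 0 < |z + 6| < δ ⇒ |(-8z + 3)/(z - 7) + 51/13| < ϵ.
Combining over a common denominator, (-8z + 3)/(z - 7) + 51/13 = [(-8z + 3)·(-13) − 51·(z - 7)] / [(-13)·(z - 7)] = 53(z + 6) / ((-13)(z - 7)).
So |(-8z + 3)/(z - 7) + 51/13| = 53|z + 6| / (13·|z − 7|).
Require δ ≤ 13/2, so |z − 7| ≥ |-13| − |z + 6| > 13 − 13/2 = 13/2.
Hence |(-8z + 3)/(z - 7) + 51/13| < 53|z + 6|/(13·(13/2)) = (106/169)|z + 6|, which is < ϵ once |z + 6| < (169/106)ϵ.
Take δ = min(13/2, (169/106)ϵ). Then 0 < |z + 6| < δ forces both bounds, so |(-8z + 3)/(z - 7) + 51/13| < ϵ.

δ = min(13/2, (169/106)ϵ)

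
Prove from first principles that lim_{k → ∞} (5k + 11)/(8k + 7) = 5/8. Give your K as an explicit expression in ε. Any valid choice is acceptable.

K = (53/64)/ε

Let ε > 0. For k ≥ 1, |(5k + 11)/(8k + 7) − (5/8)| = |53|/(8(8k + 7)) = 53/(8(8k + 7)).
Since 8k + 7 ≥ 8k for k ≥ 1, this is ≤ 53/(8·8k) = (53/64)/k.
So |(5k + 11)/(8k + 7) − (5/8)| < ε whenever k > (53/64)/ε.
Take K = (53/64)/ε. If k > K then |(5k + 11)/(8k + 7) − (5/8)| ≤ (53/64)/k < ε.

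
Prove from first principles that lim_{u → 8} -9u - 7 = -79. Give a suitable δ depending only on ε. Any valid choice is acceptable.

δ = ε/9

Suppose ε > 0. We need δ > 0 so that 0 < |u − 8| < δ implies |(-9u - 7) + 79| < ε.
|(-9u - 7) + 79| = |-9u + 72| = 9|u − 8|.
So 9|u − 8| < ε exactly when |u − 8| < ε/9.
Choosing δ = ε/9 gives |(-9u - 7) + 79| = 9|u − 8| < ε whenever |u − 8| < δ.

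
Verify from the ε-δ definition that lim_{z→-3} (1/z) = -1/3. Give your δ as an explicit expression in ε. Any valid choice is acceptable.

δ = min(3/2, (9/2)ε)

Suppose ε > 0. We seek δ > 0 such that 0 < |z + 3| < δ implies |1/z + 1/3| < ε.
|1/z + 1/3| = |-3 − z|/(3·|z|) = |z + 3|/(3|z|).
Require δ ≤ 3/2 so that |z| > 3 − 3/2 = 3/2, hence 3|z| > 9/2.
Then |1/z + 1/3| < |z + 3|/(9/2), which is < ε when |z + 3| < (9/2)ε.
Take δ = min(3/2, (9/2)ε). Then 0 < |z + 3| < δ gives both |z + 3| < 3/2 and |z + 3| < (9/2)ε, so |1/z + 1/3| < ε.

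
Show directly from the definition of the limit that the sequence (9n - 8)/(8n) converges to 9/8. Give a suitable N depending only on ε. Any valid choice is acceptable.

N = 1/ε

Let ε > 0. For n ≥ 1, |(9n - 8)/(8n) − (9/8)| = |-64|/(8(8n)) = 64/(8(8n)).
Since 8n ≥ 8n for n ≥ 1, this is ≤ 64/(8·8n) = 1/n.
So |(9n - 8)/(8n) − (9/8)| < ε whenever n > 1/ε.
Take N = 1/ε. If n > N then |(9n - 8)/(8n) − (9/8)| ≤ 1/n < ε.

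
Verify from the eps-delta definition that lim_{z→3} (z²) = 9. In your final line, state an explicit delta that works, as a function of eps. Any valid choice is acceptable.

Let eps > 0. We seek delta > 0 with 0 < |z − 3| < delta ⇒ |z² − 9| < eps.
Factor: z² − 9 = (z − 3)(z + 3), so |z² − 9| = |z − 3|·|z + 3|.
Restrict delta ≤ 1. Then |z − 3| < 1 gives |z| < 4, so by the triangle inequality |z + 3| ≤ 4 + 3 = 7.
Hence |z² − 9| ≤ 7|z − 3|, which is < eps once |z − 3| < eps/7.
Take delta = min(1, eps/7). If 0 < |z − 3| < delta then both bounds hold and |z² − 9| ≤ 7|z − 3| < 7·(eps/7) = eps.

delta = min(1, eps/7)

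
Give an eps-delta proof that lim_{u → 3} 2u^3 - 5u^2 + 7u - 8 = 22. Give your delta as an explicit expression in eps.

Fix eps > 0. We want delta > 0 such that 0 < |u − 3| < delta implies |(2u^3 - 5u^2 + 7u - 8) − 22| < eps.
(2u^3 - 5u^2 + 7u - 8) − 22 = 2u^3 - 5u^2 + 7u - 30 = (u − 3)(2u^2 + u + 10).
So |(2u^3 - 5u^2 + 7u - 8) − 22| = |u − 3|·|2u^2 + u + 10|.
Require delta ≤ 1. Then |u − 3| < 1 gives |u| < 4, and by the triangle inequality |2u^2 + u + 10| ≤ 2·4^2 + 4 + 10 = 46.
Hence |(2u^3 - 5u^2 + 7u - 8) − 22| ≤ 46|u − 3| < eps provided |u − 3| < eps/46.
Choosing delta = min(1, eps/46) ensures both conditions, hence |(2u^3 - 5u^2 + 7u - 8) − 22| < eps.

delta = min(1, eps/46)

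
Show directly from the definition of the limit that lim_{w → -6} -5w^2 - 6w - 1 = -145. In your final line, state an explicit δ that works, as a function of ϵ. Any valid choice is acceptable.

Let ϵ > 0 be given. We want δ > 0 such that 0 < |w + 6| < δ implies |(-5w^2 - 6w - 1) + 145| < ϵ.
(-5w^2 - 6w - 1) + 145 = -5w^2 - 6w + 144 = (w + 6)(-5w + 24).
So |(-5w^2 - 6w - 1) + 145| = |w + 6|·|-5w + 24|.
Require δ ≤ 2. Then |w + 6| < 2 gives |w| < 8, and by the triangle inequality |-5w + 24| ≤ 5·8 + 24 = 64.
Hence |(-5w^2 - 6w - 1) + 145| ≤ 64|w + 6| < ϵ provided |w + 6| < ϵ/64.
Take δ = min(2, ϵ/64). Then 0 < |w + 6| < δ gives both |w + 6| < 2 and |w + 6| < ϵ/64, so |(-5w^2 - 6w - 1) + 145| < ϵ.

δ = min(2, ϵ/64)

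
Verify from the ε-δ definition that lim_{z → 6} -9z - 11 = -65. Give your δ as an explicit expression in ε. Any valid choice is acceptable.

Fix ε > 0. We need δ > 0 so that 0 < |z − 6| < δ implies |(-9z - 11) + 65| < ε.
|(-9z - 11) + 65| = |-9z + 54| = 9|z − 6|.
So 9|z − 6| < ε exactly when |z − 6| < ε/9.
Take δ = ε/9. If 0 < |z − 6| < δ then |(-9z - 11) + 65| = 9|z − 6| < 9·(ε/9) = ε.

δ = ε/9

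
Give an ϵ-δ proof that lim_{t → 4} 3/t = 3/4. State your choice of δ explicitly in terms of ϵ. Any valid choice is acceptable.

Let ϵ > 0. We seek δ > 0 such that 0 < |t − 4| < δ implies |3/t − (3/4)| < ϵ.
|3/t − (3/4)| = 3·|4 − t|/(4·|t|) = 3|t − 4|/(4|t|).
Require δ ≤ 2 so that |t| > 4 − 2 = 2, hence 4|t| > 8.
Then |3/t − (3/4)| < 3|t − 4|/8, which is < ϵ when |t − 4| < (8/3)ϵ.
Take δ = min(2, (8/3)ϵ). Then 0 < |t − 4| < δ gives both |t − 4| < 2 and |t − 4| < (8/3)ϵ, so |3/t − (3/4)| < ϵ.

δ = min(2, (8/3)ϵ)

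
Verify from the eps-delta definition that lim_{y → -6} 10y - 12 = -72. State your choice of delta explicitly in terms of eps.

delta = eps/10

Let eps > 0 be given. We need delta > 0 so that 0 < |y + 6| < delta implies |(10y - 12) + 72| < eps.
|(10y - 12) + 72| = |10y + 60| = 10|y + 6|.
So 10|y + 6| < eps exactly when |y + 6| < eps/10.
Take delta = eps/10. If 0 < |y + 6| < delta then |(10y - 12) + 72| = 10|y + 6| < 10·(eps/10) = eps.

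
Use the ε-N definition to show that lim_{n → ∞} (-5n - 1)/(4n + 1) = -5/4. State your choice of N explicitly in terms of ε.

N = (1/16)/ε

Suppose ε > 0. For n ≥ 1, |(-5n - 1)/(4n + 1) + 5/4| = |1|/(4(4n + 1)) = 1/(4(4n + 1)).
Since 4n + 1 ≥ 4n for n ≥ 1, this is ≤ 1/(4·4n) = (1/16)/n.
So |(-5n - 1)/(4n + 1) + 5/4| < ε whenever n > (1/16)/ε.
Take N = (1/16)/ε. If n > N then |(-5n - 1)/(4n + 1) + 5/4| ≤ (1/16)/n < ε.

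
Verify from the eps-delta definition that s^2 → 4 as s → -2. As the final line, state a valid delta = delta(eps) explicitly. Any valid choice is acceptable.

Fix eps > 0. We seek delta > 0 with 0 < |s + 2| < delta ⇒ |s^2 − 4| < eps.
Factor: s^2 − 4 = (s + 2)(s - 2), so |s^2 − 4| = |s + 2|·|s - 2|.
Restrict delta ≤ 1. Then |s + 2| < 1 gives |s| < 3, so by the triangle inequality |s - 2| ≤ 3 + 2 = 5.
Hence |s^2 − 4| ≤ 5|s + 2|, which is < eps once |s + 2| < eps/5.
Take delta = min(1, eps/5). If 0 < |s + 2| < delta then both bounds hold and |s^2 − 4| ≤ 5|s + 2| < 5·(eps/5) = eps.

delta = min(1, eps/5)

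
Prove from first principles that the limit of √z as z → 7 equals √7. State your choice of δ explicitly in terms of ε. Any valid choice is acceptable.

δ = min(7, √7·ε)

Fix ε > 0. We want δ > 0 such that 0 < |z − 7| < δ implies |√z − √7| < ε.
Multiplying by the conjugate, |√z − √7| = |z − 7|/(√z + √7).
Restrict δ ≤ 7 so that |z − 7| < 7 forces z > 0, and then √z + √7 > √7.
Hence |√z − √7| < |z − 7|/√7, which is < ε once |z − 7| < √7·ε.
Take δ = min(7, √7·ε). If 0 < |z − 7| < δ then z > 0 and |√z − √7| < |z − 7|/√7 < ε.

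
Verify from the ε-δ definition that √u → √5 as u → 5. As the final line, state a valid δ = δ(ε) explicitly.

δ = min(5, √5·ε)

Let ε > 0. We want δ > 0 such that 0 < |u − 5| < δ implies |√u − √5| < ε.
Rationalise: √u − √5 = (u − 5)/(√u + √5), so |√u − √5| = |u − 5|/(√u + √5).
Restrict δ ≤ 5 so that |u − 5| < 5 forces u > 0, and then √u + √5 > √5.
Hence |√u − √5| < |u − 5|/√5, which is < ε once |u − 5| < √5·ε.
Take δ = min(5, √5·ε). If 0 < |u − 5| < δ then u > 0 and |√u − √5| < |u − 5|/√5 < ε.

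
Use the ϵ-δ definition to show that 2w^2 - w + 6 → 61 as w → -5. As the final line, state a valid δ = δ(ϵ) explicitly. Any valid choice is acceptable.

Let ϵ > 0 be given. We want δ > 0 such that 0 < |w + 5| < δ implies |(2w^2 - w + 6) − 61| < ϵ.
(2w^2 - w + 6) − 61 = 2w^2 - w - 55 = (w + 5)(2w - 11).
So |(2w^2 - w + 6) − 61| = |w + 5|·|2w - 11|.
Assume first that |w + 5| < 1, so |w| < 6. Then |2w - 11| ≤ 2·6 + 11 = 23.
Hence |(2w^2 - w + 6) − 61| ≤ 23|w + 5| < ϵ provided |w + 5| < ϵ/23.
Take δ = min(1, ϵ/23). Then 0 < |w + 5| < δ gives both |w + 5| < 1 and |w + 5| < ϵ/23, so |(2w^2 - w + 6) − 61| < ϵ.

δ = min(1, ϵ/23)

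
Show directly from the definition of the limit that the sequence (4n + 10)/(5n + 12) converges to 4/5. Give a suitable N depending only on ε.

N = (2/25)/ε

Let ε > 0. For n ≥ 1, |(4n + 10)/(5n + 12) − (4/5)| = |2|/(5(5n + 12)) = 2/(5(5n + 12)).
Since 5n + 12 ≥ 5n for n ≥ 1, this is ≤ 2/(5·5n) = (2/25)/n.
So |(4n + 10)/(5n + 12) − (4/5)| < ε whenever n > (2/25)/ε.
Take N = (2/25)/ε. If n > N then |(4n + 10)/(5n + 12) − (4/5)| ≤ (2/25)/n < ε.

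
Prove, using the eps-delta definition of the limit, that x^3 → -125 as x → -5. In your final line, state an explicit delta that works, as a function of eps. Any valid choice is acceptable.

delta = min(1, eps/91)

Suppose eps > 0. We seek delta > 0 with 0 < |x + 5| < delta ⇒ |x^3 + 125| < eps.
Factor: x^3 + 125 = (x + 5)(x^2 - 5x + 25), so |x^3 + 125| = |x + 5|·|x^2 - 5x + 25|.
Impose delta ≤ 1 so that |x| < 6; then |x^2 - 5x + 25| ≤ 91.
Hence |x^3 + 125| ≤ 91|x + 5|, which is < eps once |x + 5| < eps/91.
Take delta = min(1, eps/91). If 0 < |x + 5| < delta then both bounds hold and |x^3 + 125| ≤ 91|x + 5| < 91·(eps/91) = eps.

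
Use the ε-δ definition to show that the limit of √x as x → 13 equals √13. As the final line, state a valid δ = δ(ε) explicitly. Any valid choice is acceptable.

δ = min(13, √13·ε)

Let ε > 0 be given. We want δ > 0 such that 0 < |x − 13| < δ implies |√x − √13| < ε.
Multiplying by the conjugate, |√x − √13| = |x − 13|/(√x + √13).
Restrict δ ≤ 13 so that |x − 13| < 13 forces x > 0, and then √x + √13 > √13.
Hence |√x − √13| < |x − 13|/√13, which is < ε once |x − 13| < √13·ε.
Take δ = min(13, √13·ε). If 0 < |x − 13| < δ then x > 0 and |√x − √13| < |x − 13|/√13 < ε.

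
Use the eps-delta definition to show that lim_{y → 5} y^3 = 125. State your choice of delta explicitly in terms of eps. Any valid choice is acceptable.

Suppose eps > 0. We seek delta > 0 with 0 < |y − 5| < delta ⇒ |y^3 − 125| < eps.
Factor: y^3 − 125 = (y − 5)(y^2 + 5y + 25), so |y^3 − 125| = |y − 5|·|y^2 + 5y + 25|.
Restrict delta ≤ 2. Then |y − 5| < 2 gives |y| < 7, so by the triangle inequality |y^2 + 5y + 25| ≤ 7^2 + 5·7 + 25 = 109.
Hence |y^3 − 125| ≤ 109|y − 5|, which is < eps once |y − 5| < eps/109.
Take delta = min(2, eps/109). If 0 < |y − 5| < delta then both bounds hold and |y^3 − 125| ≤ 109|y − 5| < 109·(eps/109) = eps.

delta = min(2, eps/109)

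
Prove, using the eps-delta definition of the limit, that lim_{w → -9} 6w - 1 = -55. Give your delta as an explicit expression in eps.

Fix eps > 0. We need delta > 0 so that 0 < |w + 9| < delta implies |(6w - 1) + 55| < eps.
|(6w - 1) + 55| = |6w + 54| = 6|w + 9|.
So 6|w + 9| < eps exactly when |w + 9| < eps/6.
Take delta = eps/6. If 0 < |w + 9| < delta then |(6w - 1) + 55| = 6|w + 9| < 6·(eps/6) = eps.

delta = eps/6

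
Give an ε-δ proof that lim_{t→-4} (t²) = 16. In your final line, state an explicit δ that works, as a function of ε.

δ = min(1, ε/9)

Let ε > 0 be given. We seek δ > 0 with 0 < |t + 4| < δ ⇒ |t² − 16| < ε.
Factor: t² − 16 = (t + 4)(t - 4), so |t² − 16| = |t + 4|·|t - 4|.
Impose δ ≤ 1 so that |t| < 5; then |t - 4| ≤ 9.
Hence |t² − 16| ≤ 9|t + 4|, which is < ε once |t + 4| < ε/9.
Take δ = min(1, ε/9). If 0 < |t + 4| < δ then both bounds hold and |t² − 16| ≤ 9|t + 4| < 9·(ε/9) = ε.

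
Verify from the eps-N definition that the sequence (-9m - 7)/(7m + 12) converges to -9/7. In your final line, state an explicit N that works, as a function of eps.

N = (59/49)/eps

Suppose eps > 0. For m ≥ 1, |(-9m - 7)/(7m + 12) + 9/7| = |59|/(7(7m + 12)) = 59/(7(7m + 12)).
Since 7m + 12 ≥ 7m for m ≥ 1, this is ≤ 59/(7·7m) = (59/49)/m.
So |(-9m - 7)/(7m + 12) + 9/7| < eps whenever m > (59/49)/eps.
Take N = (59/49)/eps. If m > N then |(-9m - 7)/(7m + 12) + 9/7| ≤ (59/49)/m < eps.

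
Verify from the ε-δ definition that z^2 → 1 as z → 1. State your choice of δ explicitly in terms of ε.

δ = min(1, ε/3)

Let ε > 0 be given. We seek δ > 0 with 0 < |z − 1| < δ ⇒ |z^2 − 1| < ε.
Factor: z^2 − 1 = (z − 1)(z + 1), so |z^2 − 1| = |z − 1|·|z + 1|.
Impose δ ≤ 1 so that |z| < 2; then |z + 1| ≤ 3.
Hence |z^2 − 1| ≤ 3|z − 1|, which is < ε once |z − 1| < ε/3.
Take δ = min(1, ε/3). If 0 < |z − 1| < δ then both bounds hold and |z^2 − 1| ≤ 3|z − 1| < 3·(ε/3) = ε.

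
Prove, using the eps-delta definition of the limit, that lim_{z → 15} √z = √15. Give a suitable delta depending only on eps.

Suppose eps > 0. We want delta > 0 such that 0 < |z − 15| < delta implies |√z − √15| < eps.
Rationalise: √z − √15 = (z − 15)/(√z + √15), so |√z − √15| = |z − 15|/(√z + √15).
Restrict delta ≤ 15 so that |z − 15| < 15 forces z > 0, and then √z + √15 > √15.
Hence |√z − √15| < |z − 15|/√15, which is < eps once |z − 15| < √15·eps.
Take delta = min(15, √15·eps). If 0 < |z − 15| < delta then z > 0 and |√z − √15| < |z − 15|/√15 < eps.

delta = min(15, √15·eps)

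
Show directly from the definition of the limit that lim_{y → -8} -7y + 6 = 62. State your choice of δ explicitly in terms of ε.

Let ε > 0 be given. We need δ > 0 so that 0 < |y + 8| < δ implies |(-7y + 6) − 62| < ε.
|(-7y + 6) − 62| = |-7y - 56| = 7|y + 8|.
So 7|y + 8| < ε exactly when |y + 8| < ε/7.
Take δ = ε/7. If 0 < |y + 8| < δ then |(-7y + 6) − 62| = 7|y + 8| < 7·(ε/7) = ε.

δ = ε/7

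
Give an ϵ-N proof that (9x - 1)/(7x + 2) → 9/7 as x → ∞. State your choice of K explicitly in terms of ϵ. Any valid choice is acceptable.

K = (25/49)/ϵ

Fix ϵ > 0. We seek K > 0 such that x > K implies |(9x - 1)/(7x + 2) − (9/7)| < ϵ.
(9x - 1)/(7x + 2) − (9/7) = (7(9x - 1) − 9(7x + 2)) / (7(7x + 2)) = -25/(7(7x + 2)).
For x > 0 we have 7x + 2 > 7x, so |(9x - 1)/(7x + 2) − (9/7)| = 25/(7(7x + 2)) < 25/(7·7x) = (25/49)/x.
Thus |(9x - 1)/(7x + 2) − (9/7)| < ϵ whenever x > (25/49)/ϵ.
Take K = (25/49)/ϵ. If x > K then |(9x - 1)/(7x + 2) − (9/7)| < (25/49)/x < ϵ.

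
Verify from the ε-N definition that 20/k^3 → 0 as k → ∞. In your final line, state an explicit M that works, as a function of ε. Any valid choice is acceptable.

M = (20/ε)^{1/3}

Suppose ε > 0. For k ≥ 1, |20/k^3 − 0| = 20/k^3.
20/k^3 < ε ⇔ k^3 > 20/ε ⇔ k > (20/ε)^{1/3}.
Take M = (20/ε)^{1/3}. Then k > M implies 20/k^3 < ε.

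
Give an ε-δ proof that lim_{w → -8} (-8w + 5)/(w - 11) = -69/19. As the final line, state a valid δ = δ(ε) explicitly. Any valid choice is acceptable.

δ = min(19/2, (361/166)ε)

Suppose ε > 0. We want δ > 0 with 0 < |w + 8| < δ ⇒ |(-8w + 5)/(w - 11) + 69/19| < ε.
Combining over a common denominator, (-8w + 5)/(w - 11) + 69/19 = [(-8w + 5)·(-19) − 69·(w - 11)] / [(-19)·(w - 11)] = 83(w + 8) / ((-19)(w - 11)).
So |(-8w + 5)/(w - 11) + 69/19| = 83|w + 8| / (19·|w − 11|).
Restrict δ ≤ 19/2. Then |w + 8| < 19/2 gives |w − 11| = |(w + 8) + (-19)| ≥ 19 − 19/2 = 19/2.
Hence |(-8w + 5)/(w - 11) + 69/19| < 83|w + 8|/(19·(19/2)) = (166/361)|w + 8|, which is < ε once |w + 8| < (361/166)ε.
Take δ = min(19/2, (361/166)ε). Then 0 < |w + 8| < δ forces both bounds, so |(-8w + 5)/(w - 11) + 69/19| < ε.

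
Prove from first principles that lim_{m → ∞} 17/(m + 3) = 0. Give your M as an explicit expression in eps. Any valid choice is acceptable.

M = 17/eps

Fix eps > 0. For m ≥ 1, |17/(m + 3) − 0| = 17/(m + 3) ≤ 17/m.
We need 17/m < eps, i.e. m > 17/eps.
Take M = 17/eps. If m > M then |17/(m + 3)| ≤ 17/m < eps.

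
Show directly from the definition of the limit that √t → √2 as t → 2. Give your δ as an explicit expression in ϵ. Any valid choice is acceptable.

δ = min(2, √2·ϵ)

Fix ϵ > 0. We want δ > 0 such that 0 < |t − 2| < δ implies |√t − √2| < ϵ.
Rationalise: √t − √2 = (t − 2)/(√t + √2), so |√t − √2| = |t − 2|/(√t + √2).
Restrict δ ≤ 2 so that |t − 2| < 2 forces t > 0, and then √t + √2 > √2.
Hence |√t − √2| < |t − 2|/√2, which is < ϵ once |t − 2| < √2·ϵ.
Take δ = min(2, √2·ϵ). If 0 < |t − 2| < δ then t > 0 and |√t − √2| < |t − 2|/√2 < ϵ.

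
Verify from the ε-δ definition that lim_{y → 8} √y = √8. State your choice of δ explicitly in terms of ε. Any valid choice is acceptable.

Fix ε > 0. We want δ > 0 such that 0 < |y − 8| < δ implies |√y − √8| < ε.
Rationalise: √y − √8 = (y − 8)/(√y + √8), so |√y − √8| = |y − 8|/(√y + √8).
Restrict δ ≤ 8 so that |y − 8| < 8 forces y > 0, and then √y + √8 > √8.
Hence |√y − √8| < |y − 8|/√8, which is < ε once |y − 8| < √8·ε.
Take δ = min(8, √8·ε). If 0 < |y − 8| < δ then y > 0 and |√y − √8| < |y − 8|/√8 < ε.

δ = min(8, √8·ε)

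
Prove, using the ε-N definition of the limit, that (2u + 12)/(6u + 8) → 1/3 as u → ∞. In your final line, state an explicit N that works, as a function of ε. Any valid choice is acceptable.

N = (14/9)/ε

Let ε > 0. We seek N > 0 such that u > N implies |(2u + 12)/(6u + 8) − (1/3)| < ε.
(2u + 12)/(6u + 8) − (1/3) = (6(2u + 12) − 2(6u + 8)) / (6(6u + 8)) = 56/(6(6u + 8)).
For u > 0 we have 6u + 8 > 6u, so |(2u + 12)/(6u + 8) − (1/3)| = 56/(6(6u + 8)) < 56/(6·6u) = (14/9)/u.
Thus |(2u + 12)/(6u + 8) − (1/3)| < ε whenever u > (14/9)/ε.
Take N = (14/9)/ε. If u > N then |(2u + 12)/(6u + 8) − (1/3)| < (14/9)/u < ε.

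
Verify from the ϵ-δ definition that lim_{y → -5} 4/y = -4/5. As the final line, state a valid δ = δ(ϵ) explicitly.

Let ϵ > 0. We seek δ > 0 such that 0 < |y + 5| < δ implies |4/y + 4/5| < ϵ.
|4/y + 4/5| = 4·|-5 − y|/(5·|y|) = 4|y + 5|/(5|y|).
Restrict δ ≤ 5/2. Then |y + 5| < 5/2 gives |y| > 5/2, so 5|y| > 25/2.
Then |4/y + 4/5| < 4|y + 5|/(25/2), which is < ϵ when |y + 5| < (25/8)ϵ.
Take δ = min(5/2, (25/8)ϵ). Then 0 < |y + 5| < δ gives both |y + 5| < 5/2 and |y + 5| < (25/8)ϵ, so |4/y + 4/5| < ϵ.

δ = min(5/2, (25/8)ϵ)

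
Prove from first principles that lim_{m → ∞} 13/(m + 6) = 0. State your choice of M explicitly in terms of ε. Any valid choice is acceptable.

M = 13/ε

Let ε > 0. For m ≥ 1, |13/(m + 6) − 0| = 13/(m + 6) ≤ 13/m.
We need 13/m < ε, i.e. m > 13/ε.
Take M = 13/ε. If m > M then |13/(m + 6)| ≤ 13/m < ε.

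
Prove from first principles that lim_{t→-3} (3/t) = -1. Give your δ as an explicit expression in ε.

δ = min(3/2, (3/2)ε)

Let ε > 0 be given. We seek δ > 0 such that 0 < |t + 3| < δ implies |3/t + 1| < ε.
|3/t + 1| = 3·|-3 − t|/(3·|t|) = 3|t + 3|/(3|t|).
Restrict δ ≤ 3/2. Then |t + 3| < 3/2 gives |t| > 3/2, so 3|t| > 9/2.
Then |3/t + 1| < 3|t + 3|/(9/2), which is < ε when |t + 3| < (3/2)ε.
Take δ = min(3/2, (3/2)ε). Then 0 < |t + 3| < δ gives both |t + 3| < 3/2 and |t + 3| < (3/2)ε, so |3/t + 1| < ε.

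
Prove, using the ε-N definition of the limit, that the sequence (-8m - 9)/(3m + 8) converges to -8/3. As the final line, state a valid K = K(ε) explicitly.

Suppose ε > 0. For m ≥ 1, |(-8m - 9)/(3m + 8) + 8/3| = |37|/(3(3m + 8)) = 37/(3(3m + 8)).
Since 3m + 8 ≥ 3m for m ≥ 1, this is ≤ 37/(3·3m) = (37/9)/m.
So |(-8m - 9)/(3m + 8) + 8/3| < ε whenever m > (37/9)/ε.
Take K = (37/9)/ε. If m > K then |(-8m - 9)/(3m + 8) + 8/3| ≤ (37/9)/m < ε.

K = (37/9)/ε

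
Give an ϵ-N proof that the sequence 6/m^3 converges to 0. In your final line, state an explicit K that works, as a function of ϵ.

Let ϵ > 0. For m ≥ 1, |6/m^3 − 0| = 6/m^3.
6/m^3 < ϵ ⇔ m^3 > 6/ϵ ⇔ m > (6/ϵ)^{1/3}.
Take K = (6/ϵ)^{1/3}. Then m > K implies 6/m^3 < ϵ.

K = (6/ϵ)^{1/3}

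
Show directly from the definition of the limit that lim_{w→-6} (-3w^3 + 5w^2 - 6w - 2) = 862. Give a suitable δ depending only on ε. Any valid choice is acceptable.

Let ε > 0 be given. We want δ > 0 such that 0 < |w + 6| < δ implies |(-3w^3 + 5w^2 - 6w - 2) − 862| < ε.
(-3w^3 + 5w^2 - 6w - 2) − 862 = -3w^3 + 5w^2 - 6w - 864 = (w + 6)(-3w^2 + 23w - 144).
So |(-3w^3 + 5w^2 - 6w - 2) − 862| = |w + 6|·|-3w^2 + 23w - 144|.
Require δ ≤ 1. Then |w + 6| < 1 gives |w| < 7, and by the triangle inequality |-3w^2 + 23w - 144| ≤ 3·7^2 + 23·7 + 144 = 452.
Hence |(-3w^3 + 5w^2 - 6w - 2) − 862| ≤ 452|w + 6| < ε provided |w + 6| < ε/452.
Take δ = min(1, ε/452). Then 0 < |w + 6| < δ gives both |w + 6| < 1 and |w + 6| < ε/452, so |(-3w^3 + 5w^2 - 6w - 2) − 862| < ε.

δ = min(1, ε/452)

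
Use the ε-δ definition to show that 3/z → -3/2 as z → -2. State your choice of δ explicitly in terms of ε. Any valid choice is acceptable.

δ = min(1, (2/3)ε)

Let ε > 0. We seek δ > 0 such that 0 < |z + 2| < δ implies |3/z + 3/2| < ε.
|3/z + 3/2| = 3·|-2 − z|/(2·|z|) = 3|z + 2|/(2|z|).
Restrict δ ≤ 1. Then |z + 2| < 1 gives |z| > 1, so 2|z| > 2.
Then |3/z + 3/2| < 3|z + 2|/2, which is < ε when |z + 2| < (2/3)ε.
Take δ = min(1, (2/3)ε). Then 0 < |z + 2| < δ gives both |z + 2| < 1 and |z + 2| < (2/3)ε, so |3/z + 3/2| < ε.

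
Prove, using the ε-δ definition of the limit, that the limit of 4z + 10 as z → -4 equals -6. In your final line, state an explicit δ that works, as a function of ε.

Let ε > 0. We need δ > 0 so that 0 < |z + 4| < δ implies |(4z + 10) + 6| < ε.
Since (4z + 10) + 6 = 4(z + 4), we have |(4z + 10) + 6| = 4|z + 4|.
So 4|z + 4| < ε exactly when |z + 4| < ε/4.
Choosing δ = ε/4 gives |(4z + 10) + 6| = 4|z + 4| < ε whenever |z + 4| < δ.

δ = ε/4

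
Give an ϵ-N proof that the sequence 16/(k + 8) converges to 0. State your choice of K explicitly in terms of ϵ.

Let ϵ > 0. For k ≥ 1, |16/(k + 8) − 0| = 16/(k + 8) ≤ 16/k.
We need 16/k < ϵ, i.e. k > 16/ϵ.
Take K = 16/ϵ. If k > K then |16/(k + 8)| ≤ 16/k < ϵ.

K = 16/ϵ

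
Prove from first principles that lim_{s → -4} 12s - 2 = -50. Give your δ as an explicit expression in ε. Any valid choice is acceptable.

δ = ε/12

Suppose ε > 0. We need δ > 0 so that 0 < |s + 4| < δ implies |(12s - 2) + 50| < ε.
|(12s - 2) + 50| = |12s + 48| = 12|s + 4|.
So 12|s + 4| < ε exactly when |s + 4| < ε/12.
Choosing δ = ε/12 gives |(12s - 2) + 50| = 12|s + 4| < ε whenever |s + 4| < δ.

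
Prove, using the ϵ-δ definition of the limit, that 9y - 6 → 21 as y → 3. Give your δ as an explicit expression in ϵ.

Suppose ϵ > 0. We need δ > 0 so that 0 < |y − 3| < δ implies |(9y - 6) − 21| < ϵ.
|(9y - 6) − 21| = |9y - 27| = 9|y − 3|.
So 9|y − 3| < ϵ exactly when |y − 3| < ϵ/9.
Choosing δ = ϵ/9 gives |(9y - 6) − 21| = 9|y − 3| < ϵ whenever |y − 3| < δ.

δ = ϵ/9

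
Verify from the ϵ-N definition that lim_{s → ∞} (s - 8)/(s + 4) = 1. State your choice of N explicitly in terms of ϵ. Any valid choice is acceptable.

N = 12/ϵ

Let ϵ > 0. We seek N > 0 such that s > N implies |(s - 8)/(s + 4) − 1| < ϵ.
(s - 8)/(s + 4) − 1 = ((s - 8) − (s + 4)) / ((s + 4)) = -12/((s + 4)).
For s > 0 we have s + 4 > s, so |(s - 8)/(s + 4) − 1| = 12/((s + 4)) < 12/(s) = 12/s.
Thus |(s - 8)/(s + 4) − 1| < ϵ whenever s > 12/ϵ.
Take N = 12/ϵ. If s > N then |(s - 8)/(s + 4) − 1| < 12/s < ϵ.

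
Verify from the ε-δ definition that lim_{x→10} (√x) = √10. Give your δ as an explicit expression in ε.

δ = min(10, √10·ε)

Let ε > 0 be given. We want δ > 0 such that 0 < |x − 10| < δ implies |√x − √10| < ε.
Multiplying by the conjugate, |√x − √10| = |x − 10|/(√x + √10).
Restrict δ ≤ 10 so that |x − 10| < 10 forces x > 0, and then √x + √10 > √10.
Hence |√x − √10| < |x − 10|/√10, which is < ε once |x − 10| < √10·ε.
Take δ = min(10, √10·ε). If 0 < |x − 10| < δ then x > 0 and |√x − √10| < |x − 10|/√10 < ε.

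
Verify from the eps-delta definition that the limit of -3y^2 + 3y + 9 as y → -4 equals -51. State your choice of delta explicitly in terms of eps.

Let eps > 0. We want delta > 0 such that 0 < |y + 4| < delta implies |(-3y^2 + 3y + 9) + 51| < eps.
(-3y^2 + 3y + 9) + 51 = -3y^2 + 3y + 60 = (y + 4)(-3y + 15).
So |(-3y^2 + 3y + 9) + 51| = |y + 4|·|-3y + 15|.
Assume first that |y + 4| < 1, so |y| < 5. Then |-3y + 15| ≤ 3·5 + 15 = 30.
Hence |(-3y^2 + 3y + 9) + 51| ≤ 30|y + 4| < eps provided |y + 4| < eps/30.
Choosing delta = min(1, eps/30) ensures both conditions, hence |(-3y^2 + 3y + 9) + 51| < eps.

delta = min(1, eps/30)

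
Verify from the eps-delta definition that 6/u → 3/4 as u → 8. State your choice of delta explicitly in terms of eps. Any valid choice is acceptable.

delta = min(4, (16/3)eps)

Suppose eps > 0. We seek delta > 0 such that 0 < |u − 8| < delta implies |6/u − (3/4)| < eps.
|6/u − (3/4)| = 6·|8 − u|/(8·|u|) = 6|u − 8|/(8|u|).
Require delta ≤ 4 so that |u| > 8 − 4 = 4, hence 8|u| > 32.
Then |6/u − (3/4)| < 6|u − 8|/32, which is < eps when |u − 8| < (16/3)eps.
Take delta = min(4, (16/3)eps). Then 0 < |u − 8| < delta gives both |u − 8| < 4 and |u − 8| < (16/3)eps, so |6/u − (3/4)| < eps.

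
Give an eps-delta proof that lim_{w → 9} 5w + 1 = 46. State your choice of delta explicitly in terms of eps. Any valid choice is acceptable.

Let eps > 0 be given. We need delta > 0 so that 0 < |w − 9| < delta implies |(5w + 1) − 46| < eps.
Since (5w + 1) − 46 = 5(w − 9), we have |(5w + 1) − 46| = 5|w − 9|.
So 5|w − 9| < eps exactly when |w − 9| < eps/5.
Choosing delta = eps/5 gives |(5w + 1) − 46| = 5|w − 9| < eps whenever |w − 9| < delta.

delta = eps/5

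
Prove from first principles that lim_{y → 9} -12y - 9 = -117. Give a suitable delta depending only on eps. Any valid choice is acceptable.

delta = eps/12

Let eps > 0. We need delta > 0 so that 0 < |y − 9| < delta implies |(-12y - 9) + 117| < eps.
|(-12y - 9) + 117| = |-12y + 108| = 12|y − 9|.
So 12|y − 9| < eps exactly when |y − 9| < eps/12.
Choosing delta = eps/12 gives |(-12y - 9) + 117| = 12|y − 9| < eps whenever |y − 9| < delta.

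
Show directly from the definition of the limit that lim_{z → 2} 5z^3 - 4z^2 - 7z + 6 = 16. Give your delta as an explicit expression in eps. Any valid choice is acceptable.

delta = min(1, eps/68)

Let eps > 0 be given. We want delta > 0 such that 0 < |z − 2| < delta implies |(5z^3 - 4z^2 - 7z + 6) − 16| < eps.
(5z^3 - 4z^2 - 7z + 6) − 16 = 5z^3 - 4z^2 - 7z - 10 = (z − 2)(5z^2 + 6z + 5).
So |(5z^3 - 4z^2 - 7z + 6) − 16| = |z − 2|·|5z^2 + 6z + 5|.
Require delta ≤ 1. Then |z − 2| < 1 gives |z| < 3, and by the triangle inequality |5z^2 + 6z + 5| ≤ 5·3^2 + 6·3 + 5 = 68.
Hence |(5z^3 - 4z^2 - 7z + 6) − 16| ≤ 68|z − 2| < eps provided |z − 2| < eps/68.
Take delta = min(1, eps/68). Then 0 < |z − 2| < delta gives both |z − 2| < 1 and |z − 2| < eps/68, so |(5z^3 - 4z^2 - 7z + 6) − 16| < eps.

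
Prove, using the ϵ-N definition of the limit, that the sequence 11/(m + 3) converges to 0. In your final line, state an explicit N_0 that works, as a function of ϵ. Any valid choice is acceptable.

Let ϵ > 0 be given. For m ≥ 1, |11/(m + 3) − 0| = 11/(m + 3) ≤ 11/m.
We need 11/m < ϵ, i.e. m > 11/ϵ.
Take N_0 = 11/ϵ. If m > N_0 then |11/(m + 3)| ≤ 11/m < ϵ.

N_0 = 11/ϵ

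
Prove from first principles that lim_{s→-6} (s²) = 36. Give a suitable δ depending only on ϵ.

δ = min(1, ϵ/13)

Suppose ϵ > 0. We seek δ > 0 with 0 < |s + 6| < δ ⇒ |s² − 36| < ϵ.
Factor: s² − 36 = (s + 6)(s - 6), so |s² − 36| = |s + 6|·|s - 6|.
Impose δ ≤ 1 so that |s| < 7; then |s - 6| ≤ 13.
Hence |s² − 36| ≤ 13|s + 6|, which is < ϵ once |s + 6| < ϵ/13.
Take δ = min(1, ϵ/13). If 0 < |s + 6| < δ then both bounds hold and |s² − 36| ≤ 13|s + 6| < 13·(ϵ/13) = ϵ.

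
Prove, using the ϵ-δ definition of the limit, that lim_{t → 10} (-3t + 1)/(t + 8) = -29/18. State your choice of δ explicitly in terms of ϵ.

Fix ϵ > 0. We want δ > 0 with 0 < |t − 10| < δ ⇒ |(-3t + 1)/(t + 8) + 29/18| < ϵ.
Combining over a common denominator, (-3t + 1)/(t + 8) + 29/18 = [(-3t + 1)·18 − (-29)·(t + 8)] / [18·(t + 8)] = -25(t − 10) / (18(t + 8)).
So |(-3t + 1)/(t + 8) + 29/18| = 25|t − 10| / (18·|t + 8|).
Require δ ≤ 9, so |t + 8| ≥ |18| − |t − 10| > 18 − 9 = 9.
Hence |(-3t + 1)/(t + 8) + 29/18| < 25|t − 10|/(18·9) = (25/162)|t − 10|, which is < ϵ once |t − 10| < (162/25)ϵ.
Take δ = min(9, (162/25)ϵ). Then 0 < |t − 10| < δ forces both bounds, so |(-3t + 1)/(t + 8) + 29/18| < ϵ.

δ = min(9, (162/25)ϵ)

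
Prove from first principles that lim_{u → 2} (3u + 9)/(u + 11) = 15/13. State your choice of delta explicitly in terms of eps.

delta = min(13/2, (169/48)eps)

Let eps > 0 be given. We want delta > 0 with 0 < |u − 2| < delta ⇒ |(3u + 9)/(u + 11) − (15/13)| < eps.
Combining over a common denominator, (3u + 9)/(u + 11) − (15/13) = [(3u + 9)·13 − 15·(u + 11)] / [13·(u + 11)] = 24(u − 2) / (13(u + 11)).
So |(3u + 9)/(u + 11) − (15/13)| = 24|u − 2| / (13·|u + 11|).
Require delta ≤ 13/2, so |u + 11| ≥ |13| − |u − 2| > 13 − 13/2 = 13/2.
Hence |(3u + 9)/(u + 11) − (15/13)| < 24|u − 2|/(13·(13/2)) = (48/169)|u − 2|, which is < eps once |u − 2| < (169/48)eps.
Take delta = min(13/2, (169/48)eps). Then 0 < |u − 2| < delta forces both bounds, so |(3u + 9)/(u + 11) − (15/13)| < eps.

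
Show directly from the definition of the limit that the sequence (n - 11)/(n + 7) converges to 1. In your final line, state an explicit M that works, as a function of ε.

M = 18/ε

Fix ε > 0. For n ≥ 1, |(n - 11)/(n + 7) − 1| = |-18|/((n + 7)) = 18/((n + 7)).
Since n + 7 ≥ n for n ≥ 1, this is ≤ 18/(n) = 18/n.
So |(n - 11)/(n + 7) − 1| < ε whenever n > 18/ε.
Take M = 18/ε. If n > M then |(n - 11)/(n + 7) − 1| ≤ 18/n < ε.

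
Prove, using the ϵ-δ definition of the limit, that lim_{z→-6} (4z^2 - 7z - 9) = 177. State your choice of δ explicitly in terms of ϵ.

Let ϵ > 0 be given. We want δ > 0 such that 0 < |z + 6| < δ implies |(4z^2 - 7z - 9) − 177| < ϵ.
(4z^2 - 7z - 9) − 177 = 4z^2 - 7z - 186 = (z + 6)(4z - 31).
So |(4z^2 - 7z - 9) − 177| = |z + 6|·|4z - 31|.
Require δ ≤ 1. Then |z + 6| < 1 gives |z| < 7, and by the triangle inequality |4z - 31| ≤ 4·7 + 31 = 59.
Hence |(4z^2 - 7z - 9) − 177| ≤ 59|z + 6| < ϵ provided |z + 6| < ϵ/59.
Choosing δ = min(1, ϵ/59) ensures both conditions, hence |(4z^2 - 7z - 9) − 177| < ϵ.

δ = min(1, ϵ/59)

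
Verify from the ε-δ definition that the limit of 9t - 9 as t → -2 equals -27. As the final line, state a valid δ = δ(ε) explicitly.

δ = ε/9

Fix ε > 0. We need δ > 0 so that 0 < |t + 2| < δ implies |(9t - 9) + 27| < ε.
Since (9t - 9) + 27 = 9(t + 2), we have |(9t - 9) + 27| = 9|t + 2|.
Thus it suffices that |t + 2| < ε/9.
Take δ = ε/9. If 0 < |t + 2| < δ then |(9t - 9) + 27| = 9|t + 2| < 9·(ε/9) = ε.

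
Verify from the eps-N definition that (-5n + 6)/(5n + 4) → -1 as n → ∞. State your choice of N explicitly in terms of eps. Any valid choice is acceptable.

N = 2/eps

Fix eps > 0. For n ≥ 1, |(-5n + 6)/(5n + 4) + 1| = |50|/(5(5n + 4)) = 50/(5(5n + 4)).
Since 5n + 4 ≥ 5n for n ≥ 1, this is ≤ 50/(5·5n) = 2/n.
So |(-5n + 6)/(5n + 4) + 1| < eps whenever n > 2/eps.
Take N = 2/eps. If n > N then |(-5n + 6)/(5n + 4) + 1| ≤ 2/n < eps.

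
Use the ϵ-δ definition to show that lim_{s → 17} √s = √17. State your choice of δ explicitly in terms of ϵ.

δ = min(17, √17·ϵ)

Suppose ϵ > 0. We want δ > 0 such that 0 < |s − 17| < δ implies |√s − √17| < ϵ.
Rationalise: √s − √17 = (s − 17)/(√s + √17), so |√s − √17| = |s − 17|/(√s + √17).
Restrict δ ≤ 17 so that |s − 17| < 17 forces s > 0, and then √s + √17 > √17.
Hence |√s − √17| < |s − 17|/√17, which is < ϵ once |s − 17| < √17·ϵ.
Take δ = min(17, √17·ϵ). If 0 < |s − 17| < δ then s > 0 and |√s − √17| < |s − 17|/√17 < ϵ.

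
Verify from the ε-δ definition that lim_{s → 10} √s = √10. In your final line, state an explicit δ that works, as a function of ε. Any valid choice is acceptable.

δ = min(10, √10·ε)

Let ε > 0 be given. We want δ > 0 such that 0 < |s − 10| < δ implies |√s − √10| < ε.
Multiplying by the conjugate, |√s − √10| = |s − 10|/(√s + √10).
Restrict δ ≤ 10 so that |s − 10| < 10 forces s > 0, and then √s + √10 > √10.
Hence |√s − √10| < |s − 10|/√10, which is < ε once |s − 10| < √10·ε.
Take δ = min(10, √10·ε). If 0 < |s − 10| < δ then s > 0 and |√s − √10| < |s − 10|/√10 < ε.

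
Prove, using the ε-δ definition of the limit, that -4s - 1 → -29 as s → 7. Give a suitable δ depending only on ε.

Let ε > 0. We need δ > 0 so that 0 < |s − 7| < δ implies |(-4s - 1) + 29| < ε.
Since (-4s - 1) + 29 = -4(s − 7), we have |(-4s - 1) + 29| = 4|s − 7|.
Thus it suffices that |s − 7| < ε/4.
Choosing δ = ε/4 gives |(-4s - 1) + 29| = 4|s − 7| < ε whenever |s − 7| < δ.

δ = ε/4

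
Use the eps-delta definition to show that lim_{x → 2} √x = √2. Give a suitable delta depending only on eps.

delta = min(2, √2·eps)

Let eps > 0 be given. We want delta > 0 such that 0 < |x − 2| < delta implies |√x − √2| < eps.
Multiplying by the conjugate, |√x − √2| = |x − 2|/(√x + √2).
Restrict delta ≤ 2 so that |x − 2| < 2 forces x > 0, and then √x + √2 > √2.
Hence |√x − √2| < |x − 2|/√2, which is < eps once |x − 2| < √2·eps.
Take delta = min(2, √2·eps). If 0 < |x − 2| < delta then x > 0 and |√x − √2| < |x − 2|/√2 < eps.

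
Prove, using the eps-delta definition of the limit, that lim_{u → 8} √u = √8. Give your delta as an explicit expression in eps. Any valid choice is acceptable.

Fix eps > 0. We want delta > 0 such that 0 < |u − 8| < delta implies |√u − √8| < eps.
Multiplying by the conjugate, |√u − √8| = |u − 8|/(√u + √8).
Restrict delta ≤ 8 so that |u − 8| < 8 forces u > 0, and then √u + √8 > √8.
Hence |√u − √8| < |u − 8|/√8, which is < eps once |u − 8| < √8·eps.
Take delta = min(8, √8·eps). If 0 < |u − 8| < delta then u > 0 and |√u − √8| < |u − 8|/√8 < eps.

delta = min(8, √8·eps)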